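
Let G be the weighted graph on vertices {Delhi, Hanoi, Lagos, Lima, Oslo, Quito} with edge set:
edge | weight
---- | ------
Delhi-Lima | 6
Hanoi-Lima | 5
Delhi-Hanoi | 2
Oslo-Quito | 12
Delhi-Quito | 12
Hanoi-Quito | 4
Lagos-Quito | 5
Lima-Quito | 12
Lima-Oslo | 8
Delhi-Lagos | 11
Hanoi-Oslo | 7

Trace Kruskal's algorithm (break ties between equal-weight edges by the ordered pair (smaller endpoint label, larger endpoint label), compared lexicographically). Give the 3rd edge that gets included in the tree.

Hanoi-Lima

Kruskal's algorithm — process edges by increasing weight (ties by edge label):
Delhi-Hanoi (2): add — endpoints in different components.
Hanoi-Quito (4): add — endpoints in different components.
Hanoi-Lima (5): add — endpoints in different components.
Lagos-Quito (5): add — endpoints in different components.
Delhi-Lima (6): skip — Lima and Delhi already connected.
Hanoi-Oslo (7): add — endpoints in different components.
The 3rd edge added is Hanoi-Lima.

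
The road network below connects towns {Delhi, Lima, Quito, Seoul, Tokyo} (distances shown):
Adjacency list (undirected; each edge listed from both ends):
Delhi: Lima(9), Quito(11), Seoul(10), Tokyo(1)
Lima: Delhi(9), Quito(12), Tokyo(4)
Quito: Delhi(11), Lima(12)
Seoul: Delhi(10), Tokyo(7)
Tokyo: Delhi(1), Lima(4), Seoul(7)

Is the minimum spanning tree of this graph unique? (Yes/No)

Kruskal's algorithm — process edges by increasing weight (ties by edge label):
Delhi-Tokyo (1): add. Components now {Seoul} {Delhi,Tokyo} {Quito} {Lima}
Lima-Tokyo (4): add. Components now {Seoul} {Delhi,Lima,Tokyo} {Quito}
Seoul-Tokyo (7): add. Components now {Delhi,Lima,Seoul,Tokyo} {Quito}
Delhi-Lima (9): skip — Lima and Delhi already connected.
Delhi-Seoul (10): skip — Seoul and Delhi already connected.
Delhi-Quito (11): add. Components now {Delhi,Lima,Quito,Seoul,Tokyo}
Every non-tree edge has weight strictly greater than the heaviest edge on the tree path between its endpoints, so the MST is unique.

Yes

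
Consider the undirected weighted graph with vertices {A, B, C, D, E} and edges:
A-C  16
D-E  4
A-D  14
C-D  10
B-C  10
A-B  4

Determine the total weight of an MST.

28

Prim's algorithm from C:
Step 1: frontier [B-C 10, C-D 10, A-C 16] → take B-C (10); add B.
Step 2: frontier [A-B 4, C-D 10, A-C 16] → take A-B (4); add A.
Step 3: frontier [A-D 14, C-D 10] → take C-D (10); add D.
Step 4: frontier [D-E 4] → take D-E (4); add E.
MST edges: B-C, A-B, C-D, D-E; total weight 10+4+10+4 = 28.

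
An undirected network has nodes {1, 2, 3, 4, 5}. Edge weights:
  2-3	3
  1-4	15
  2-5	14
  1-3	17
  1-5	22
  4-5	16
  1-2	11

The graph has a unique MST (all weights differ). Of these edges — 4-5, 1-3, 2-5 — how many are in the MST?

1

Sort edges by weight, then run Kruskal:
2-3 (3): add. Components now {1} {2,3} {4} {5}
1-2 (11): add. Components now {1,2,3} {4} {5}
2-5 (14): add. Components now {1,2,3,5} {4}
1-4 (15): add. Components now {1,2,3,4,5}
MST edge set: {2-3, 1-2, 2-5, 1-4}.
Of the listed edges, {2-5} are in the MST → 1.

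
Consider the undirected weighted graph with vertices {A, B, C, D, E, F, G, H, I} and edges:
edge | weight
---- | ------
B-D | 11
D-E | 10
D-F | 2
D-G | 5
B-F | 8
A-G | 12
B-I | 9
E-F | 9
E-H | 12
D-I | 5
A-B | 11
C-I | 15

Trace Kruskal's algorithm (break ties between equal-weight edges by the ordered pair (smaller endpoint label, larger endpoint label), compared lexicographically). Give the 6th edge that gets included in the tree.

Kruskal's algorithm — process edges by increasing weight (ties by edge label):
D-F (2): add — endpoints in different components.
D-G (5): add — endpoints in different components.
D-I (5): add — endpoints in different components.
B-F (8): add — endpoints in different components.
B-I (9): skip — B and I already connected.
E-F (9): add — endpoints in different components.
D-E (10): skip — D and E already connected.
A-B (11): add — endpoints in different components.
B-D (11): skip — B and D already connected.
A-G (12): skip — A and G already connected.
E-H (12): add — endpoints in different components.
C-I (15): add — endpoints in different components.
The 6th edge added is A-B.

A-B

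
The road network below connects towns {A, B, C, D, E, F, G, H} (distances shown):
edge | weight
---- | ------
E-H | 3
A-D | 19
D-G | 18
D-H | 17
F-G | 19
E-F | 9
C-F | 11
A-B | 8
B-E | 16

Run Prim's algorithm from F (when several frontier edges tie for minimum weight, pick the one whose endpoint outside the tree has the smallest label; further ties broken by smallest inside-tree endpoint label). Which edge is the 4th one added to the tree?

B-E

Prim, starting at F.
Step 1: cheapest edge leaving the tree is E-F (9); add E.
Step 2: cheapest edge leaving the tree is E-H (3); add H.
Step 3: cheapest edge leaving the tree is C-F (11); add C.
Step 4: cheapest edge leaving the tree is B-E (16); add B.
Step 5: cheapest edge leaving the tree is A-B (8); add A.
Step 6: cheapest edge leaving the tree is D-H (17); add D.
Step 7: cheapest edge leaving the tree is D-G (18); add G.
The 4th edge added is B-E.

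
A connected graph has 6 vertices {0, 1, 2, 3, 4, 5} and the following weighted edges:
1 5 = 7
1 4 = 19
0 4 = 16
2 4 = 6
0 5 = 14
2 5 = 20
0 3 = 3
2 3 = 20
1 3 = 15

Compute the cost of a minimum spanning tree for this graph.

Prim's algorithm from 1:
Step 1: frontier [1 5 7, 1 3 15, 1 4 19] → take 1 5 (7); add 5.
Step 2: frontier [1 3 15, 1 4 19, 0 5 14, 2 5 20] → take 0 5 (14); add 0.
Step 3: frontier [0 3 3, 0 4 16, 1 3 15, 1 4 19, 2 5 20] → take 0 3 (3); add 3.
Step 4: frontier [0 4 16, 1 4 19, 2 3 20, 2 5 20] → take 0 4 (16); add 4.
Step 5: frontier [2 3 20, 2 4 6, 2 5 20] → take 2 4 (6); add 2.
MST edges: 1 5, 0 5, 0 3, 0 4, 2 4; total weight 7+14+3+16+6 = 46.

46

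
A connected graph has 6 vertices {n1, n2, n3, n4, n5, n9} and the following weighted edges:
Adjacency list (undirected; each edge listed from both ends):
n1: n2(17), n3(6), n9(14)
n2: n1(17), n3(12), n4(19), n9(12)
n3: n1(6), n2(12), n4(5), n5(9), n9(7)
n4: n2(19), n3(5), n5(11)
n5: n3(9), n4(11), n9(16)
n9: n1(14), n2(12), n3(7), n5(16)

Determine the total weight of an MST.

Sort edges by weight, then run Kruskal:
n3—n4 (5): add — endpoints in different components.
n1—n3 (6): add — endpoints in different components.
n3—n9 (7): add — endpoints in different components.
n3—n5 (9): add — endpoints in different components.
n4—n5 (11): skip — n4 and n5 already connected.
n2—n3 (12): add — endpoints in different components.
MST edges: n3—n4, n1—n3, n3—n9, n3—n5, n2—n3; total weight 5+6+7+9+12 = 39.

39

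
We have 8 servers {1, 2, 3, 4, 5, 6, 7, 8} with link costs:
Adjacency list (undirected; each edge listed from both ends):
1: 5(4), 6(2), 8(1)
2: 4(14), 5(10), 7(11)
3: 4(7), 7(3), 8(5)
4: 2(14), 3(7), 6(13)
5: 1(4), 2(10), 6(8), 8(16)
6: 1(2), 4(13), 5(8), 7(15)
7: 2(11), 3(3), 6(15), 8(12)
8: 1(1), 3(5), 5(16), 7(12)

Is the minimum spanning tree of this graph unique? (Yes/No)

Yes

Kruskal's algorithm — process edges by increasing weight (ties by edge label):
1-8 (1): add — endpoints in different components.
1-6 (2): add — endpoints in different components.
3-7 (3): add — endpoints in different components.
1-5 (4): add — endpoints in different components.
3-8 (5): add — endpoints in different components.
3-4 (7): add — endpoints in different components.
5-6 (8): skip — 5 and 6 already connected.
2-5 (10): add — endpoints in different components.
Every non-tree edge has weight strictly greater than the heaviest edge on the tree path between its endpoints, so the MST is unique.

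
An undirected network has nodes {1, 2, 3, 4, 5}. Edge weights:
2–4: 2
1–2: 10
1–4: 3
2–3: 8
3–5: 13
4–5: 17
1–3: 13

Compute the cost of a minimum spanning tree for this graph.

Sort edges by weight, then run Kruskal:
2–4 (2): add — endpoints in different components.
1–4 (3): add — endpoints in different components.
2–3 (8): add — endpoints in different components.
1–2 (10): skip — 1 and 2 already connected.
1–3 (13): skip — 1 and 3 already connected.
3–5 (13): add — endpoints in different components.
MST edges: 2–4, 1–4, 2–3, 3–5; total weight 2+3+8+13 = 26.

26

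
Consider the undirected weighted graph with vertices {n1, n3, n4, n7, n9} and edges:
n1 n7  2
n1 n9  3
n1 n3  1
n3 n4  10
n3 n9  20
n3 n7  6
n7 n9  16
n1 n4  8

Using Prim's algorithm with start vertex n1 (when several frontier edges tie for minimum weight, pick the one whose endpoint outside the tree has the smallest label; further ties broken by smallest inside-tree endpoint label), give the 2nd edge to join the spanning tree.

Prim's algorithm from n1:
Step 1: frontier [n1 n3 1, n1 n7 2, n1 n9 3, n1 n4 8] → take n1 n3 (1); add n3.
Step 2: frontier [n1 n7 2, n1 n9 3, n1 n4 8, n3 n7 6, n3 n4 10, n3 n9 20] → take n1 n7 (2); add n7.
Step 3: frontier [n1 n9 3, n1 n4 8, n3 n4 10, n3 n9 20, n7 n9 16] → take n1 n9 (3); add n9.
Step 4: frontier [n1 n4 8, n3 n4 10] → take n1 n4 (8); add n4.
The 2nd edge added is n1 n7.

n1-n7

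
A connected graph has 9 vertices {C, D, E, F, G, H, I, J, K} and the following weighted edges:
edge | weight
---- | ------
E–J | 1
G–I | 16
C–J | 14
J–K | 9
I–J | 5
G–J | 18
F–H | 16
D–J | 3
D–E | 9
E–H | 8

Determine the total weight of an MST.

72

Grow the tree from H using Prim:
Step 1: frontier [E–H 8, F–H 16] → take E–H (8); add E.
Step 2: frontier [E–J 1, D–E 9, F–H 16] → take E–J (1); add J.
Step 3: frontier [D–E 9, F–H 16, D–J 3, I–J 5, J–K 9, C–J 14, G–J 18] → take D–J (3); add D.
Step 4: frontier [F–H 16, I–J 5, J–K 9, C–J 14, G–J 18] → take I–J (5); add I.
Step 5: frontier [F–H 16, G–I 16, J–K 9, C–J 14, G–J 18] → take J–K (9); add K.
Step 6: frontier [F–H 16, G–I 16, C–J 14, G–J 18] → take C–J (14); add C.
Step 7: frontier [F–H 16, G–I 16, G–J 18] → take F–H (16); add F.
Step 8: frontier [G–I 16, G–J 18] → take G–I (16); add G.
MST edges: E–H, E–J, D–J, I–J, J–K, C–J, F–H, G–I; total weight 8+1+3+5+9+14+16+16 = 72.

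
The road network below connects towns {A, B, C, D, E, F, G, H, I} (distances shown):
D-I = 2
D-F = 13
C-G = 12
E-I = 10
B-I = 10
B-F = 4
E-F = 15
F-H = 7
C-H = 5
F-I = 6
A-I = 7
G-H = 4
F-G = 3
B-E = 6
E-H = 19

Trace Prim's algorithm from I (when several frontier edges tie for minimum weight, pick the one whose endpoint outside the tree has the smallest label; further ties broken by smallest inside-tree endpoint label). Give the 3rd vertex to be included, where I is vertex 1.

F

Prim, starting at I.
Step 1: cheapest edge leaving the tree is D-I (2); add D.
Step 2: cheapest edge leaving the tree is F-I (6); add F.
Step 3: cheapest edge leaving the tree is F-G (3); add G.
Step 4: cheapest edge leaving the tree is B-F (4); add B.
Step 5: cheapest edge leaving the tree is G-H (4); add H.
Step 6: cheapest edge leaving the tree is C-H (5); add C.
Step 7: cheapest edge leaving the tree is B-E (6); add E.
Step 8: cheapest edge leaving the tree is A-I (7); add A.
Vertex order: I, D, F, G, B, H, C, E, A. The 3rd vertex is F.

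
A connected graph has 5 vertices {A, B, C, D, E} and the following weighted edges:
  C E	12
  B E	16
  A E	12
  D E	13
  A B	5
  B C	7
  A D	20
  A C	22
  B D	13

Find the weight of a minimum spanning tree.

Sort edges by weight, then run Kruskal:
A B (5): add. Components now {A,B} {C} {D} {E}
B C (7): add. Components now {A,B,C} {D} {E}
A E (12): add. Components now {A,B,C,E} {D}
C E (12): skip — C and E already connected.
B D (13): add. Components now {A,B,C,D,E}
MST edges: A B, B C, A E, B D; total weight 5+7+12+13 = 37.

37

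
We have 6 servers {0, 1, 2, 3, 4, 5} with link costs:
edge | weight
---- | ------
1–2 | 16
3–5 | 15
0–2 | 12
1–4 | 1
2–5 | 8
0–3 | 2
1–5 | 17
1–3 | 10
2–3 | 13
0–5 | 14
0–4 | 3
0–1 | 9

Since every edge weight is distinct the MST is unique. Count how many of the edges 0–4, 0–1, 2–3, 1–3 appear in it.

Kruskal: consider edges lightest-first.
1–4 (1): add — endpoints in different components.
0–3 (2): add — endpoints in different components.
0–4 (3): add — endpoints in different components.
2–5 (8): add — endpoints in different components.
0–1 (9): skip — 0 and 1 already connected.
1–3 (10): skip — 1 and 3 already connected.
0–2 (12): add — endpoints in different components.
MST edge set: {1–4, 0–3, 0–4, 2–5, 0–2}.
Of the listed edges, {0–4} are in the MST → 1.

1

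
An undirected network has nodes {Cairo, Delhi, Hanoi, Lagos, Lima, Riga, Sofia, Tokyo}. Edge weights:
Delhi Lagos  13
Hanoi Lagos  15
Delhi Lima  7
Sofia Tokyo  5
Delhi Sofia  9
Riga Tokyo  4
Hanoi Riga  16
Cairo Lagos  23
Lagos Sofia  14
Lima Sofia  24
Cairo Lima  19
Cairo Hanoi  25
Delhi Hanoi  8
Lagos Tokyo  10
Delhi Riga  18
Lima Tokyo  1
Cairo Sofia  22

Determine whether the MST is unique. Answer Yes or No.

Yes

Sort edges by weight, then run Kruskal:
Lima Tokyo (1): add — endpoints in different components.
Riga Tokyo (4): add — endpoints in different components.
Sofia Tokyo (5): add — endpoints in different components.
Delhi Lima (7): add — endpoints in different components.
Delhi Hanoi (8): add — endpoints in different components.
Delhi Sofia (9): skip — Delhi and Sofia already connected.
Lagos Tokyo (10): add — endpoints in different components.
Delhi Lagos (13): skip — Lagos and Delhi already connected.
Lagos Sofia (14): skip — Lagos and Sofia already connected.
Hanoi Lagos (15): skip — Hanoi and Lagos already connected.
Hanoi Riga (16): skip — Hanoi and Riga already connected.
Delhi Riga (18): skip — Delhi and Riga already connected.
Cairo Lima (19): add — endpoints in different components.
Every non-tree edge has weight strictly greater than the heaviest edge on the tree path between its endpoints, so the MST is unique.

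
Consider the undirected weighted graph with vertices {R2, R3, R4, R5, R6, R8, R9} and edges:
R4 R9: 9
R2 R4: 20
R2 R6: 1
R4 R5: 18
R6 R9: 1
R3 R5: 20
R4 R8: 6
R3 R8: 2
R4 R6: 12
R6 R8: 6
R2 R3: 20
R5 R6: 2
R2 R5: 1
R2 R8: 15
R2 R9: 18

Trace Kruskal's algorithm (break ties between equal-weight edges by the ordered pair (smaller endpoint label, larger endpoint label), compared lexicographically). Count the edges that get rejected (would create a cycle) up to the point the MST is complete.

1

Kruskal: consider edges lightest-first.
R2 R5 (1): add — endpoints in different components.
R2 R6 (1): add — endpoints in different components.
R6 R9 (1): add — endpoints in different components.
R3 R8 (2): add — endpoints in different components.
R5 R6 (2): skip — R6 and R5 already connected.
R4 R8 (6): add — endpoints in different components.
R6 R8 (6): add — endpoints in different components.
Edges rejected before the tree was complete: 1.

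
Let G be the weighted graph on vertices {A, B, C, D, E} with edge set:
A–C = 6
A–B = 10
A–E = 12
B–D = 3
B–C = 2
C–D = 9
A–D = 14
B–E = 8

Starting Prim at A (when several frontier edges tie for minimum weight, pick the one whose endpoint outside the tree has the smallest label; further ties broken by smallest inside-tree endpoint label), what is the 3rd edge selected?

B-D

Grow the tree from A using Prim:
Step 1: frontier [A–C 6, A–B 10, A–E 12, A–D 14] → take A–C (6); add C.
Step 2: frontier [A–B 10, A–E 12, A–D 14, B–C 2, C–D 9] → take B–C (2); add B.
Step 3: frontier [A–E 12, A–D 14, B–D 3, B–E 8, C–D 9] → take B–D (3); add D.
Step 4: frontier [A–E 12, B–E 8] → take B–E (8); add E.
The 3rd edge added is B–D.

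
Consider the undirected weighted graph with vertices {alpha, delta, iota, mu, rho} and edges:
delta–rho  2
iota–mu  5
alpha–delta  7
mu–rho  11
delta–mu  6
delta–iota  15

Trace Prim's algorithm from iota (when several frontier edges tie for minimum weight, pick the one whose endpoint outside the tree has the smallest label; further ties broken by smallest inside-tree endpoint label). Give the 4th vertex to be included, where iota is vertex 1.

rho

Prim, starting at iota.
Step 1: cheapest edge leaving the tree is iota–mu (5); add mu.
Step 2: cheapest edge leaving the tree is delta–mu (6); add delta.
Step 3: cheapest edge leaving the tree is delta–rho (2); add rho.
Step 4: cheapest edge leaving the tree is alpha–delta (7); add alpha.
Vertex order: iota, mu, delta, rho, alpha. The 4th vertex is rho.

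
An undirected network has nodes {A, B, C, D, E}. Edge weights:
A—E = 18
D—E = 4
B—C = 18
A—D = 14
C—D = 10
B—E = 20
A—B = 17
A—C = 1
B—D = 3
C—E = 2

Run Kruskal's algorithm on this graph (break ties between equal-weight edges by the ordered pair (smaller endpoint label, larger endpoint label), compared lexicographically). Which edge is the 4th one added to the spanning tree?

Kruskal: consider edges lightest-first.
A—C (1): add — endpoints in different components.
C—E (2): add — endpoints in different components.
B—D (3): add — endpoints in different components.
D—E (4): add — endpoints in different components.
The 4th edge added is D—E.

D-E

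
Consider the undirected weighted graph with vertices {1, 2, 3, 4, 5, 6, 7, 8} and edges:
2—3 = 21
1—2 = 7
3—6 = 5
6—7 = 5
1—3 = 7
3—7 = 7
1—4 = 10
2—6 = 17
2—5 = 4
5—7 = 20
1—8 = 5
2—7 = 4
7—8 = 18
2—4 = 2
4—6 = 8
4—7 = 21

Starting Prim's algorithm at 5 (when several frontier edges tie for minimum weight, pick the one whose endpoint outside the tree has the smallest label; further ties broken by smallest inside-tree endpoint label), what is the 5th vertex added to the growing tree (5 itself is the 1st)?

6

Grow the tree from 5 using Prim:
Step 1: cheapest edge leaving the tree is 2—5 (4); add 2.
Step 2: cheapest edge leaving the tree is 2—4 (2); add 4.
Step 3: cheapest edge leaving the tree is 2—7 (4); add 7.
Step 4: cheapest edge leaving the tree is 6—7 (5); add 6.
Step 5: cheapest edge leaving the tree is 3—6 (5); add 3.
Step 6: cheapest edge leaving the tree is 1—2 (7); add 1.
Step 7: cheapest edge leaving the tree is 1—8 (5); add 8.
Vertex order: 5, 2, 4, 7, 6, 3, 1, 8. The 5th vertex is 6.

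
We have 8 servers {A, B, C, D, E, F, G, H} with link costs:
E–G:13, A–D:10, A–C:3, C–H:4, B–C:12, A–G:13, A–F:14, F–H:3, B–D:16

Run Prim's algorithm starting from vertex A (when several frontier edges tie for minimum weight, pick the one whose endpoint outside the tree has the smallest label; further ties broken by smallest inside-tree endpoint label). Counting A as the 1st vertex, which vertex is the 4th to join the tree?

F

Grow the tree from A using Prim:
Step 1: frontier [A–C 3, A–D 10, A–G 13, A–F 14] → take A–C (3); add C.
Step 2: frontier [A–D 10, A–G 13, A–F 14, C–H 4, B–C 12] → take C–H (4); add H.
Step 3: frontier [A–D 10, A–G 13, A–F 14, B–C 12, F–H 3] → take F–H (3); add F.
Step 4: frontier [A–D 10, A–G 13, B–C 12] → take A–D (10); add D.
Step 5: frontier [A–G 13, B–C 12, B–D 16] → take B–C (12); add B.
Step 6: frontier [A–G 13] → take A–G (13); add G.
Step 7: frontier [E–G 13] → take E–G (13); add E.
Vertex order: A, C, H, F, D, B, G, E. The 4th vertex is F.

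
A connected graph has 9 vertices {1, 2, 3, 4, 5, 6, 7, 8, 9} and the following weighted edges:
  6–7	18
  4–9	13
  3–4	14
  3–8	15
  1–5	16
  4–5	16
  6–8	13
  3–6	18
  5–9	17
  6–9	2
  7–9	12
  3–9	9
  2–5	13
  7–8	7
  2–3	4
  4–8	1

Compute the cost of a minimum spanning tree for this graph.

Prim's algorithm from 1:
Step 1: cheapest edge leaving the tree is 1–5 (16); add 5.
Step 2: cheapest edge leaving the tree is 2–5 (13); add 2.
Step 3: cheapest edge leaving the tree is 2–3 (4); add 3.
Step 4: cheapest edge leaving the tree is 3–9 (9); add 9.
Step 5: cheapest edge leaving the tree is 6–9 (2); add 6.
Step 6: cheapest edge leaving the tree is 7–9 (12); add 7.
Step 7: cheapest edge leaving the tree is 7–8 (7); add 8.
Step 8: cheapest edge leaving the tree is 4–8 (1); add 4.
MST edges: 1–5, 2–5, 2–3, 3–9, 6–9, 7–9, 7–8, 4–8; total weight 16+13+4+9+2+12+7+1 = 64.

64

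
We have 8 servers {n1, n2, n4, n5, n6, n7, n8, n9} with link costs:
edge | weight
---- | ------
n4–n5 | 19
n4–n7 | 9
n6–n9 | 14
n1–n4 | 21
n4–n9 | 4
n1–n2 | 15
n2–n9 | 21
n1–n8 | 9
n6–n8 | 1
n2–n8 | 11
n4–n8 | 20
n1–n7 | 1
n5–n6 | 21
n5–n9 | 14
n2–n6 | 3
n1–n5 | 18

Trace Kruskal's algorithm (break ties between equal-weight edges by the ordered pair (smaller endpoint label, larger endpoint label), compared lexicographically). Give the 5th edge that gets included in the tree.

n1-n8

Kruskal: consider edges lightest-first.
n1–n7 (1): add — endpoints in different components.
n6–n8 (1): add — endpoints in different components.
n2–n6 (3): add — endpoints in different components.
n4–n9 (4): add — endpoints in different components.
n1–n8 (9): add — endpoints in different components.
n4–n7 (9): add — endpoints in different components.
n2–n8 (11): skip — n2 and n8 already connected.
n5–n9 (14): add — endpoints in different components.
The 5th edge added is n1–n8.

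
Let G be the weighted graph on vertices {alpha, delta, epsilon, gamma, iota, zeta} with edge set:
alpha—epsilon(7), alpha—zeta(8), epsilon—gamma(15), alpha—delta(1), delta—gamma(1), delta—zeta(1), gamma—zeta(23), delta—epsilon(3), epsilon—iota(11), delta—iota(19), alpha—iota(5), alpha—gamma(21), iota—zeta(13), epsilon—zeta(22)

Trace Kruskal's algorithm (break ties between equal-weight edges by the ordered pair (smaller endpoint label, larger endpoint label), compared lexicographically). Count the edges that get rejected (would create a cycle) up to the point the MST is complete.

0

Kruskal's algorithm — process edges by increasing weight (ties by edge label):
alpha—delta (1): add. Components now {zeta} {iota} {alpha,delta} {gamma} {epsilon}
delta—gamma (1): add. Components now {zeta} {iota} {alpha,delta,gamma} {epsilon}
delta—zeta (1): add. Components now {alpha,delta,gamma,zeta} {iota} {epsilon}
delta—epsilon (3): add. Components now {alpha,delta,epsilon,gamma,zeta} {iota}
alpha—iota (5): add. Components now {alpha,delta,epsilon,gamma,iota,zeta}
Edges rejected before the tree was complete: 0.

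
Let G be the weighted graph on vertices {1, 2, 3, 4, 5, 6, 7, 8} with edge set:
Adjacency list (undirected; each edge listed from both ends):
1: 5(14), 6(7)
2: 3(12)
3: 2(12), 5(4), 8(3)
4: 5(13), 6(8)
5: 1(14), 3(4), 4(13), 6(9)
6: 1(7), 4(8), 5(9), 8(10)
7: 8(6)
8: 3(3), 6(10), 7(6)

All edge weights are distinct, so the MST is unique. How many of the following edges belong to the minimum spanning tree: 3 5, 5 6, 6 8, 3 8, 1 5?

3

Kruskal's algorithm — process edges by increasing weight (ties by edge label):
3 8 (3): add — endpoints in different components.
3 5 (4): add — endpoints in different components.
7 8 (6): add — endpoints in different components.
1 6 (7): add — endpoints in different components.
4 6 (8): add — endpoints in different components.
5 6 (9): add — endpoints in different components.
6 8 (10): skip — 6 and 8 already connected.
2 3 (12): add — endpoints in different components.
MST edge set: {3 8, 3 5, 7 8, 1 6, 4 6, 5 6, 2 3}.
Of the listed edges, {3 5, 5 6, 3 8} are in the MST → 3.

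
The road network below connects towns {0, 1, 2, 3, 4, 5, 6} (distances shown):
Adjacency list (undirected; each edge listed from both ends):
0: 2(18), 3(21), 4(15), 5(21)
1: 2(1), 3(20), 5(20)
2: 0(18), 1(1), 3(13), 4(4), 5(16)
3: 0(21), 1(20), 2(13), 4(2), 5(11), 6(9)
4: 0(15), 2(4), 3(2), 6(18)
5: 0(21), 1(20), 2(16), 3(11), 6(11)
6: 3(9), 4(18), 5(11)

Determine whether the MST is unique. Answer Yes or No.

Kruskal's algorithm — process edges by increasing weight (ties by edge label):
1–2 (1): add. Components now {0} {1,2} {3} {4} {5} {6}
3–4 (2): add. Components now {0} {1,2} {3,4} {5} {6}
2–4 (4): add. Components now {0} {1,2,3,4} {5} {6}
3–6 (9): add. Components now {0} {1,2,3,4,6} {5}
3–5 (11): add. Components now {0} {1,2,3,4,5,6}
5–6 (11): skip — 5 and 6 already connected.
2–3 (13): skip — 2 and 3 already connected.
0–4 (15): add. Components now {0,1,2,3,4,5,6}
Non-tree edge 5–6 has weight 11, equal to the heaviest edge on its tree cycle — swapping gives another MST of the same weight. Not unique.

No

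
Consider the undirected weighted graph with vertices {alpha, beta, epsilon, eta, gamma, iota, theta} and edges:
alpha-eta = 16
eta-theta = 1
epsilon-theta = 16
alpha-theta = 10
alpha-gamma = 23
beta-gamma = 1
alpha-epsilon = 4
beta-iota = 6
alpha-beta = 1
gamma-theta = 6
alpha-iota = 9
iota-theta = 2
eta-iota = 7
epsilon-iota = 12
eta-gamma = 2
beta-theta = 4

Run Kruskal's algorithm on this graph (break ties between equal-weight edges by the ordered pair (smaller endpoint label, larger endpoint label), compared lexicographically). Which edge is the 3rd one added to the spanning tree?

Kruskal's algorithm — process edges by increasing weight (ties by edge label):
alpha-beta (1): add — endpoints in different components.
beta-gamma (1): add — endpoints in different components.
eta-theta (1): add — endpoints in different components.
eta-gamma (2): add — endpoints in different components.
iota-theta (2): add — endpoints in different components.
alpha-epsilon (4): add — endpoints in different components.
The 3rd edge added is eta-theta.

eta-theta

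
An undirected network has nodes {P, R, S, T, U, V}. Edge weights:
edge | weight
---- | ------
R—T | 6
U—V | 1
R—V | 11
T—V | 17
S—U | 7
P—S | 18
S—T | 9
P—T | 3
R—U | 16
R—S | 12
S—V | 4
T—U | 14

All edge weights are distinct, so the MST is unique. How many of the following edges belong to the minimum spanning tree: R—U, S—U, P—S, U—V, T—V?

Sort edges by weight, then run Kruskal:
U—V (1): add. Components now {U,V} {R} {T} {P} {S}
P—T (3): add. Components now {U,V} {R} {P,T} {S}
S—V (4): add. Components now {S,U,V} {R} {P,T}
R—T (6): add. Components now {S,U,V} {P,R,T}
S—U (7): skip — U and S already connected.
S—T (9): add. Components now {P,R,S,T,U,V}
MST edge set: {U—V, P—T, S—V, R—T, S—T}.
Of the listed edges, {U—V} are in the MST → 1.

1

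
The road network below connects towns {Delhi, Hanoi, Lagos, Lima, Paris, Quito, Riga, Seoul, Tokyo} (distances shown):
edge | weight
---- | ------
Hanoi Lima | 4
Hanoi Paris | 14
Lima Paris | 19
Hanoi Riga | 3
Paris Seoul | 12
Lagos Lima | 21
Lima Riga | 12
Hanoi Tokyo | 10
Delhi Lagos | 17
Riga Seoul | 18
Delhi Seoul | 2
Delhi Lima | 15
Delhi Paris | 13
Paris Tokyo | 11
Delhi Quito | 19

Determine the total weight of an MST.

78

Kruskal: consider edges lightest-first.
Delhi Seoul (2): add — endpoints in different components.
Hanoi Riga (3): add — endpoints in different components.
Hanoi Lima (4): add — endpoints in different components.
Hanoi Tokyo (10): add — endpoints in different components.
Paris Tokyo (11): add — endpoints in different components.
Lima Riga (12): skip — Riga and Lima already connected.
Paris Seoul (12): add — endpoints in different components.
Delhi Paris (13): skip — Paris and Delhi already connected.
Hanoi Paris (14): skip — Paris and Hanoi already connected.
Delhi Lima (15): skip — Delhi and Lima already connected.
Delhi Lagos (17): add — endpoints in different components.
Riga Seoul (18): skip — Riga and Seoul already connected.
Delhi Quito (19): add — endpoints in different components.
MST edges: Delhi Seoul, Hanoi Riga, Hanoi Lima, Hanoi Tokyo, Paris Tokyo, Paris Seoul, Delhi Lagos, Delhi Quito; total weight 2+3+4+10+11+12+17+19 = 78.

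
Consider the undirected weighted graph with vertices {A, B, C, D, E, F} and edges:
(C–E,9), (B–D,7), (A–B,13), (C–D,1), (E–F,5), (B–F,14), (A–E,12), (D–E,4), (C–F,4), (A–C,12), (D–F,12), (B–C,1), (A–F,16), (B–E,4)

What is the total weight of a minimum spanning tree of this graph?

22

Kruskal: consider edges lightest-first.
B–C (1): add. Components now {A} {B,C} {D} {E} {F}
C–D (1): add. Components now {A} {B,C,D} {E} {F}
B–E (4): add. Components now {A} {B,C,D,E} {F}
C–F (4): add. Components now {A} {B,C,D,E,F}
D–E (4): skip — D and E already connected.
E–F (5): skip — E and F already connected.
B–D (7): skip — B and D already connected.
C–E (9): skip — C and E already connected.
A–C (12): add. Components now {A,B,C,D,E,F}
MST edges: B–C, C–D, B–E, C–F, A–C; total weight 1+1+4+4+12 = 22.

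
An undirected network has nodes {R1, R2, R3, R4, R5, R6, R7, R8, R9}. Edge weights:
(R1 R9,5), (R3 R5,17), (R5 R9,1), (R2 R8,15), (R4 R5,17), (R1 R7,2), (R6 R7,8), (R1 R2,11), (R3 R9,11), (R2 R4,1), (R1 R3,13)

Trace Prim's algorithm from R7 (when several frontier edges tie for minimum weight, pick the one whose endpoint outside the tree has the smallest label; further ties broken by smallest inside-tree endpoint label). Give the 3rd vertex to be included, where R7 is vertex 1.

Prim, starting at R7.
Step 1: frontier [R1 R7 2, R6 R7 8] → take R1 R7 (2); add R1.
Step 2: frontier [R1 R9 5, R1 R2 11, R1 R3 13, R6 R7 8] → take R1 R9 (5); add R9.
Step 3: frontier [R1 R2 11, R1 R3 13, R6 R7 8, R5 R9 1, R3 R9 11] → take R5 R9 (1); add R5.
Step 4: frontier [R1 R2 11, R1 R3 13, R3 R5 17, R4 R5 17, R6 R7 8, R3 R9 11] → take R6 R7 (8); add R6.
Step 5: frontier [R1 R2 11, R1 R3 13, R3 R5 17, R4 R5 17, R3 R9 11] → take R1 R2 (11); add R2.
Step 6: frontier [R1 R3 13, R2 R4 1, R2 R8 15, R3 R5 17, R4 R5 17, R3 R9 11] → take R2 R4 (1); add R4.
Step 7: frontier [R1 R3 13, R2 R8 15, R3 R5 17, R3 R9 11] → take R3 R9 (11); add R3.
Step 8: frontier [R2 R8 15] → take R2 R8 (15); add R8.
Vertex order: R7, R1, R9, R5, R6, R2, R4, R3, R8. The 3rd vertex is R9.

R9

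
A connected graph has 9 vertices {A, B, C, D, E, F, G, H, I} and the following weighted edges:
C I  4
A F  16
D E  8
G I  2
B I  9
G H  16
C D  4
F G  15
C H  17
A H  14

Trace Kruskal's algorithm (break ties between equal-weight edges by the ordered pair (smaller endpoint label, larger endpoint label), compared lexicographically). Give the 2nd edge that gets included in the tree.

Kruskal's algorithm — process edges by increasing weight (ties by edge label):
G I (2): add — endpoints in different components.
C D (4): add — endpoints in different components.
C I (4): add — endpoints in different components.
D E (8): add — endpoints in different components.
B I (9): add — endpoints in different components.
A H (14): add — endpoints in different components.
F G (15): add — endpoints in different components.
A F (16): add — endpoints in different components.
The 2nd edge added is C D.

C-D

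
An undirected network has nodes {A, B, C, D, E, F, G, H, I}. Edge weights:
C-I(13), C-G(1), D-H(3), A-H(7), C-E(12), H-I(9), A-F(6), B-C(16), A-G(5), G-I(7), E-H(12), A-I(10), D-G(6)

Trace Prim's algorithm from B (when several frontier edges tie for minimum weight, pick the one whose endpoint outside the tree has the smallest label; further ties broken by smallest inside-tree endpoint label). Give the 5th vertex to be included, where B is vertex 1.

D

Prim's algorithm from B:
Step 1: frontier [B-C 16] → take B-C (16); add C.
Step 2: frontier [C-G 1, C-E 12, C-I 13] → take C-G (1); add G.
Step 3: frontier [C-E 12, C-I 13, A-G 5, D-G 6, G-I 7] → take A-G (5); add A.
Step 4: frontier [A-F 6, A-H 7, A-I 10, C-E 12, C-I 13, D-G 6, G-I 7] → take D-G (6); add D.
Step 5: frontier [A-F 6, A-H 7, A-I 10, C-E 12, C-I 13, D-H 3, G-I 7] → take D-H (3); add H.
Step 6: frontier [A-F 6, A-I 10, C-E 12, C-I 13, G-I 7, H-I 9, E-H 12] → take A-F (6); add F.
Step 7: frontier [A-I 10, C-E 12, C-I 13, G-I 7, H-I 9, E-H 12] → take G-I (7); add I.
Step 8: frontier [C-E 12, E-H 12] → take C-E (12); add E.
Vertex order: B, C, G, A, D, H, F, I, E. The 5th vertex is D.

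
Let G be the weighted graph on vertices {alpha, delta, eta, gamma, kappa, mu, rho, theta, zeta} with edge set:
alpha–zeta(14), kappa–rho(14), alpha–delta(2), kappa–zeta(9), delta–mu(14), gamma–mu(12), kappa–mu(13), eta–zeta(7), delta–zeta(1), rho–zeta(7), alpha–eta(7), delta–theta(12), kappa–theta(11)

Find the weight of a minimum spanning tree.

Kruskal's algorithm — process edges by increasing weight (ties by edge label):
delta–zeta (1): add — endpoints in different components.
alpha–delta (2): add — endpoints in different components.
alpha–eta (7): add — endpoints in different components.
eta–zeta (7): skip — zeta and eta already connected.
rho–zeta (7): add — endpoints in different components.
kappa–zeta (9): add — endpoints in different components.
kappa–theta (11): add — endpoints in different components.
delta–theta (12): skip — theta and delta already connected.
gamma–mu (12): add — endpoints in different components.
kappa–mu (13): add — endpoints in different components.
MST edges: delta–zeta, alpha–delta, alpha–eta, rho–zeta, kappa–zeta, kappa–theta, gamma–mu, kappa–mu; total weight 1+2+7+7+9+11+12+13 = 62.

62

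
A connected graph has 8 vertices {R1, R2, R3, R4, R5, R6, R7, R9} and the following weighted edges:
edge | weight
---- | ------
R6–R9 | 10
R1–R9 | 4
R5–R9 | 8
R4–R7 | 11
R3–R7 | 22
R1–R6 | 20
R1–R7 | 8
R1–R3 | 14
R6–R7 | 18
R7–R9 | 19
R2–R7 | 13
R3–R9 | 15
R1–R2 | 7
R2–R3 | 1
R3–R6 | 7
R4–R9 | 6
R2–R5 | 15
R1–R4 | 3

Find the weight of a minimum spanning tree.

38

Sort edges by weight, then run Kruskal:
R2–R3 (1): add — endpoints in different components.
R1–R4 (3): add — endpoints in different components.
R1–R9 (4): add — endpoints in different components.
R4–R9 (6): skip — R9 and R4 already connected.
R1–R2 (7): add — endpoints in different components.
R3–R6 (7): add — endpoints in different components.
R1–R7 (8): add — endpoints in different components.
R5–R9 (8): add — endpoints in different components.
MST edges: R2–R3, R1–R4, R1–R9, R1–R2, R3–R6, R1–R7, R5–R9; total weight 1+3+4+7+7+8+8 = 38.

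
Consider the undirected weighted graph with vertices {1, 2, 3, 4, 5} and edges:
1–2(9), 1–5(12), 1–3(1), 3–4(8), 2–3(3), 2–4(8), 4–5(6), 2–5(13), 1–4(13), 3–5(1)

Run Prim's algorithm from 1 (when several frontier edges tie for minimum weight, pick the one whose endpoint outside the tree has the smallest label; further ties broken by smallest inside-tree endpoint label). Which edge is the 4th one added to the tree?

4-5

Prim's algorithm from 1:
Step 1: cheapest edge leaving the tree is 1–3 (1); add 3.
Step 2: cheapest edge leaving the tree is 3–5 (1); add 5.
Step 3: cheapest edge leaving the tree is 2–3 (3); add 2.
Step 4: cheapest edge leaving the tree is 4–5 (6); add 4.
The 4th edge added is 4–5.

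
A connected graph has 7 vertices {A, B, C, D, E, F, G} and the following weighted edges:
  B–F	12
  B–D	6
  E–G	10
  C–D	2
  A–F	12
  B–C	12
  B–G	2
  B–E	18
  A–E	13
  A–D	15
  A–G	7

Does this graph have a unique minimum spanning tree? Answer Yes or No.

No

Kruskal: consider edges lightest-first.
B–G (2): add. Components now {A} {B,G} {C} {D} {E} {F}
C–D (2): add. Components now {A} {B,G} {C,D} {E} {F}
B–D (6): add. Components now {A} {B,C,D,G} {E} {F}
A–G (7): add. Components now {A,B,C,D,G} {E} {F}
E–G (10): add. Components now {A,B,C,D,E,G} {F}
A–F (12): add. Components now {A,B,C,D,E,F,G}
Non-tree edge B–F has weight 12, equal to the heaviest edge on its tree cycle — swapping gives another MST of the same weight. Not unique.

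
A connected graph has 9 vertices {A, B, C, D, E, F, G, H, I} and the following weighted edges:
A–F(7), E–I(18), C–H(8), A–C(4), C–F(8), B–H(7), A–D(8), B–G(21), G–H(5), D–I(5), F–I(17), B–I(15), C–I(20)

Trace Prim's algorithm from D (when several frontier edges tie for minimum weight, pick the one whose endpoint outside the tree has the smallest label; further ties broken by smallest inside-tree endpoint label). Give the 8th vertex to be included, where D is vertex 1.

B

Prim, starting at D.
Step 1: cheapest edge leaving the tree is D–I (5); add I.
Step 2: cheapest edge leaving the tree is A–D (8); add A.
Step 3: cheapest edge leaving the tree is A–C (4); add C.
Step 4: cheapest edge leaving the tree is A–F (7); add F.
Step 5: cheapest edge leaving the tree is C–H (8); add H.
Step 6: cheapest edge leaving the tree is G–H (5); add G.
Step 7: cheapest edge leaving the tree is B–H (7); add B.
Step 8: cheapest edge leaving the tree is E–I (18); add E.
Vertex order: D, I, A, C, F, H, G, B, E. The 8th vertex is B.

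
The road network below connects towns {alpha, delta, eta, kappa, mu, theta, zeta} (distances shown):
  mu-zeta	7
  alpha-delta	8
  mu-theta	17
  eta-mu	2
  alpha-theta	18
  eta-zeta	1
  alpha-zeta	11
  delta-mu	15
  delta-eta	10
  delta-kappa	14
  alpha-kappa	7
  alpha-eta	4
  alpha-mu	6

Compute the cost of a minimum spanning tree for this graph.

39

Prim's algorithm from alpha:
Step 1: cheapest edge leaving the tree is alpha-eta (4); add eta.
Step 2: cheapest edge leaving the tree is eta-zeta (1); add zeta.
Step 3: cheapest edge leaving the tree is eta-mu (2); add mu.
Step 4: cheapest edge leaving the tree is alpha-kappa (7); add kappa.
Step 5: cheapest edge leaving the tree is alpha-delta (8); add delta.
Step 6: cheapest edge leaving the tree is mu-theta (17); add theta.
MST edges: alpha-eta, eta-zeta, eta-mu, alpha-kappa, alpha-delta, mu-theta; total weight 4+1+2+7+8+17 = 39.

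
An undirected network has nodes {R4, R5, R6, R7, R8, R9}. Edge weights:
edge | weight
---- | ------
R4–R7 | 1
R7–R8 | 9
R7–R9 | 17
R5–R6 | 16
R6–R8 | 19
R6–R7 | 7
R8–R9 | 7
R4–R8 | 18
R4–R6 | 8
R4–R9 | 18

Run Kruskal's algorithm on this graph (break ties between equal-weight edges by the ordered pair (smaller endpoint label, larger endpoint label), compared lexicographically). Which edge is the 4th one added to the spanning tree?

R7-R8

Kruskal: consider edges lightest-first.
R4–R7 (1): add — endpoints in different components.
R6–R7 (7): add — endpoints in different components.
R8–R9 (7): add — endpoints in different components.
R4–R6 (8): skip — R4 and R6 already connected.
R7–R8 (9): add — endpoints in different components.
R5–R6 (16): add — endpoints in different components.
The 4th edge added is R7–R8.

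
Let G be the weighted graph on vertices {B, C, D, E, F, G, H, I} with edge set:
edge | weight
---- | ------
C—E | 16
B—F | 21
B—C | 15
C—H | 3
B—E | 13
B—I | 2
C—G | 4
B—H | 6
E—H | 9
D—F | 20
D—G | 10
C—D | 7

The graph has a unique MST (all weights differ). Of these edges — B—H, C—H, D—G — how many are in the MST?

Sort edges by weight, then run Kruskal:
B—I (2): add — endpoints in different components.
C—H (3): add — endpoints in different components.
C—G (4): add — endpoints in different components.
B—H (6): add — endpoints in different components.
C—D (7): add — endpoints in different components.
E—H (9): add — endpoints in different components.
D—G (10): skip — D and G already connected.
B—E (13): skip — B and E already connected.
B—C (15): skip — B and C already connected.
C—E (16): skip — C and E already connected.
D—F (20): add — endpoints in different components.
MST edge set: {B—I, C—H, C—G, B—H, C—D, E—H, D—F}.
Of the listed edges, {B—H, C—H} are in the MST → 2.

2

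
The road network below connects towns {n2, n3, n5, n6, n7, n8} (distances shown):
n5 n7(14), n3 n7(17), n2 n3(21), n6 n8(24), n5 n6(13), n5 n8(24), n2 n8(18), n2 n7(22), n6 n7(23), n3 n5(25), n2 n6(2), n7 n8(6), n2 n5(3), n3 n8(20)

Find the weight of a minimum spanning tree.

Kruskal's algorithm — process edges by increasing weight (ties by edge label):
n2 n6 (2): add. Components now {n2,n6} {n8} {n5} {n3} {n7}
n2 n5 (3): add. Components now {n2,n5,n6} {n8} {n3} {n7}
n7 n8 (6): add. Components now {n2,n5,n6} {n7,n8} {n3}
n5 n6 (13): skip — n5 and n6 already connected.
n5 n7 (14): add. Components now {n2,n5,n6,n7,n8} {n3}
n3 n7 (17): add. Components now {n2,n3,n5,n6,n7,n8}
MST edges: n2 n6, n2 n5, n7 n8, n5 n7, n3 n7; total weight 2+3+6+14+17 = 42.

42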